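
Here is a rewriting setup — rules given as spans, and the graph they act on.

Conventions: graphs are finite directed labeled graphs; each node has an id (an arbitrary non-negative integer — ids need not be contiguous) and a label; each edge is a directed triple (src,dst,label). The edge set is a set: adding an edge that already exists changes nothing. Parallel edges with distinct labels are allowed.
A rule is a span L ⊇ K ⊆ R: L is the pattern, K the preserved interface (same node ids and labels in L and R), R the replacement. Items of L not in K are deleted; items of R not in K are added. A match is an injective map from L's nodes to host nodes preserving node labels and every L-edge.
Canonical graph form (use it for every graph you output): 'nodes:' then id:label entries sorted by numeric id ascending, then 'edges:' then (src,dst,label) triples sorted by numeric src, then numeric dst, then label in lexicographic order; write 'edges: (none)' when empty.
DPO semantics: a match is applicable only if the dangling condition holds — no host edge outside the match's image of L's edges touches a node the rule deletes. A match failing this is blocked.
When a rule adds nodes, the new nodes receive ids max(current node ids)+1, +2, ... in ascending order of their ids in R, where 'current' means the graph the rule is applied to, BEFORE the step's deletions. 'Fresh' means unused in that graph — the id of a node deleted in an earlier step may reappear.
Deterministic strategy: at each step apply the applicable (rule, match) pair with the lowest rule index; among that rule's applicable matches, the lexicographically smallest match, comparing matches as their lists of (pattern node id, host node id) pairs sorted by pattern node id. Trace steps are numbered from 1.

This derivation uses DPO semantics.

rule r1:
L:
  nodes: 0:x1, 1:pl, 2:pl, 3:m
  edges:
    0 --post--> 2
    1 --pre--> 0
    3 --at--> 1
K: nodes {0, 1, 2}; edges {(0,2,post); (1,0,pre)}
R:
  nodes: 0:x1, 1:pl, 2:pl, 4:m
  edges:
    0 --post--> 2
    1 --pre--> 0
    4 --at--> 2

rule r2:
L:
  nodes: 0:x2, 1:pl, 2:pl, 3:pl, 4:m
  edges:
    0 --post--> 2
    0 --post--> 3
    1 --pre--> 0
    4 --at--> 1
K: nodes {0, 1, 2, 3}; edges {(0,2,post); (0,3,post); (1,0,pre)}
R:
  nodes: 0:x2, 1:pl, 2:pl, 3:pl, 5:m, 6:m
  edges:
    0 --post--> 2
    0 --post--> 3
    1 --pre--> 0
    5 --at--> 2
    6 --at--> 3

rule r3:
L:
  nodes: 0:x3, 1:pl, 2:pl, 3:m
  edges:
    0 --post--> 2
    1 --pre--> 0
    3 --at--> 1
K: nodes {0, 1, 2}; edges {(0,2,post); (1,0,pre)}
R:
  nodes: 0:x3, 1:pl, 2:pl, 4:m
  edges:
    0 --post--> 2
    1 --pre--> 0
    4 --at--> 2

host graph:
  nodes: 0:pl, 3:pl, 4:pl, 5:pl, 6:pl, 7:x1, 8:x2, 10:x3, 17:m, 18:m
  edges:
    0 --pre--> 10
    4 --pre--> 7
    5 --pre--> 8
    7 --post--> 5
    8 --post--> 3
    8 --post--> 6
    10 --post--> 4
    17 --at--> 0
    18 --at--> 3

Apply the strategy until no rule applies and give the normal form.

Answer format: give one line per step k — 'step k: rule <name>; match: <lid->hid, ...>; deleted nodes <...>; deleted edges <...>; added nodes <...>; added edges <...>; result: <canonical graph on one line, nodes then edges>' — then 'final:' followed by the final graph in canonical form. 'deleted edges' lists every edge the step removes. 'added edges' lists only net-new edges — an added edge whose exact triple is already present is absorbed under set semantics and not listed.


step 1: rule r3; match: 0->10, 1->0, 2->4, 3->17; deleted nodes 17; deleted edges (17,0,at); added nodes 19; added edges (19,4,at); result: nodes: 0:pl, 3:pl, 4:pl, 5:pl, 6:pl, 7:x1, 8:x2, 10:x3, 18:m, 19:m edges: (0,10,pre); (4,7,pre); (5,8,pre); (7,5,post); (8,3,post); (8,6,post); (10,4,post); (18,3,at); (19,4,at)
step 2: rule r1; match: 0->7, 1->4, 2->5, 3->19; deleted nodes 19; deleted edges (19,4,at); added nodes 20; added edges (20,5,at); result: nodes: 0:pl, 3:pl, 4:pl, 5:pl, 6:pl, 7:x1, 8:x2, 10:x3, 18:m, 20:m edges: (0,10,pre); (4,7,pre); (5,8,pre); (7,5,post); (8,3,post); (8,6,post); (10,4,post); (18,3,at); (20,5,at)
step 3: rule r2; match: 0->8, 1->5, 2->3, 3->6, 4->20; deleted nodes 20; deleted edges (20,5,at); added nodes 21, 22; added edges (21,3,at); (22,6,at); result: nodes: 0:pl, 3:pl, 4:pl, 5:pl, 6:pl, 7:x1, 8:x2, 10:x3, 18:m, 21:m, 22:m edges: (0,10,pre); (4,7,pre); (5,8,pre); (7,5,post); (8,3,post); (8,6,post); (10,4,post); (18,3,at); (21,3,at); (22,6,at)
final:
nodes: 0:pl, 3:pl, 4:pl, 5:pl, 6:pl, 7:x1, 8:x2, 10:x3, 18:m, 21:m, 22:m
edges: (0,10,pre); (4,7,pre); (5,8,pre); (7,5,post); (8,3,post); (8,6,post); (10,4,post); (18,3,at); (21,3,at); (22,6,at)


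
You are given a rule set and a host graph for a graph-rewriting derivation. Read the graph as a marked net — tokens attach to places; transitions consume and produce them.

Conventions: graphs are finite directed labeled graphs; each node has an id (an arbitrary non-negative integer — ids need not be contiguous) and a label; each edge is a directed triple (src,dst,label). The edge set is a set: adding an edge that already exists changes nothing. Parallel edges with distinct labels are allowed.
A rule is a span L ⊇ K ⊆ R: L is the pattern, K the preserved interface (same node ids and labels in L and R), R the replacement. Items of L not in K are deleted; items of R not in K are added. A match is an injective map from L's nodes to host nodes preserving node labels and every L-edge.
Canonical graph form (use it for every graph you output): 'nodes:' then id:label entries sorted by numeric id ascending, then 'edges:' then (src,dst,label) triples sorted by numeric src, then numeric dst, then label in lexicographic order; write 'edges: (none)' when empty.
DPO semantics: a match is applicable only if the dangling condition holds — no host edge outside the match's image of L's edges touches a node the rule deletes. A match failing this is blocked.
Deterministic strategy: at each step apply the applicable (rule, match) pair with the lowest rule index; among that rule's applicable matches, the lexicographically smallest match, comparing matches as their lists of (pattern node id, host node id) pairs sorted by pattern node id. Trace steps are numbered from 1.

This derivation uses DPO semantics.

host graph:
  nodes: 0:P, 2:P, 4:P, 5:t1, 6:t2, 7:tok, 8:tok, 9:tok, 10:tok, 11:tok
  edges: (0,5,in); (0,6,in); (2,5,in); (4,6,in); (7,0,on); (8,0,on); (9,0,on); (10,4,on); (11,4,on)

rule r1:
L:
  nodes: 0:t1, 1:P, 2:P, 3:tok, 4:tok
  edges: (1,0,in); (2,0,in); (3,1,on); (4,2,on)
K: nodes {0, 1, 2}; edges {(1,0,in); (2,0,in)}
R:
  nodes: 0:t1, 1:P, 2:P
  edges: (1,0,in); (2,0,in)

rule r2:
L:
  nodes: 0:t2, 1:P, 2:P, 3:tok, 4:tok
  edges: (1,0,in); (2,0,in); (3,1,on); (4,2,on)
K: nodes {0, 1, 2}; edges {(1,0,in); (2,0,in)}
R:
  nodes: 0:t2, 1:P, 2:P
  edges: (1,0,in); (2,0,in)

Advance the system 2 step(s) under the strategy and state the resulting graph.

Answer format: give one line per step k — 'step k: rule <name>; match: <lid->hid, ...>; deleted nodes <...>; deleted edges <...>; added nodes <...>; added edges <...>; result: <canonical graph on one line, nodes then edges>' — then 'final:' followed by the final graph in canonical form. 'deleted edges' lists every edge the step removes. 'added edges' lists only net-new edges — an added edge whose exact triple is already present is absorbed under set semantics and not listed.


step 1: rule r2; match: 0->6, 1->0, 2->4, 3->7, 4->10; deleted nodes 7, 10; deleted edges (7,0,on); (10,4,on); added nodes (none); added edges (none); result: nodes: 0:P, 2:P, 4:P, 5:t1, 6:t2, 8:tok, 9:tok, 11:tok edges: (0,5,in); (0,6,in); (2,5,in); (4,6,in); (8,0,on); (9,0,on); (11,4,on)
step 2: rule r2; match: 0->6, 1->0, 2->4, 3->8, 4->11; deleted nodes 8, 11; deleted edges (8,0,on); (11,4,on); added nodes (none); added edges (none); result: nodes: 0:P, 2:P, 4:P, 5:t1, 6:t2, 9:tok edges: (0,5,in); (0,6,in); (2,5,in); (4,6,in); (9,0,on)
final:
nodes: 0:P, 2:P, 4:P, 5:t1, 6:t2, 9:tok
edges: (0,5,in); (0,6,in); (2,5,in); (4,6,in); (9,0,on)


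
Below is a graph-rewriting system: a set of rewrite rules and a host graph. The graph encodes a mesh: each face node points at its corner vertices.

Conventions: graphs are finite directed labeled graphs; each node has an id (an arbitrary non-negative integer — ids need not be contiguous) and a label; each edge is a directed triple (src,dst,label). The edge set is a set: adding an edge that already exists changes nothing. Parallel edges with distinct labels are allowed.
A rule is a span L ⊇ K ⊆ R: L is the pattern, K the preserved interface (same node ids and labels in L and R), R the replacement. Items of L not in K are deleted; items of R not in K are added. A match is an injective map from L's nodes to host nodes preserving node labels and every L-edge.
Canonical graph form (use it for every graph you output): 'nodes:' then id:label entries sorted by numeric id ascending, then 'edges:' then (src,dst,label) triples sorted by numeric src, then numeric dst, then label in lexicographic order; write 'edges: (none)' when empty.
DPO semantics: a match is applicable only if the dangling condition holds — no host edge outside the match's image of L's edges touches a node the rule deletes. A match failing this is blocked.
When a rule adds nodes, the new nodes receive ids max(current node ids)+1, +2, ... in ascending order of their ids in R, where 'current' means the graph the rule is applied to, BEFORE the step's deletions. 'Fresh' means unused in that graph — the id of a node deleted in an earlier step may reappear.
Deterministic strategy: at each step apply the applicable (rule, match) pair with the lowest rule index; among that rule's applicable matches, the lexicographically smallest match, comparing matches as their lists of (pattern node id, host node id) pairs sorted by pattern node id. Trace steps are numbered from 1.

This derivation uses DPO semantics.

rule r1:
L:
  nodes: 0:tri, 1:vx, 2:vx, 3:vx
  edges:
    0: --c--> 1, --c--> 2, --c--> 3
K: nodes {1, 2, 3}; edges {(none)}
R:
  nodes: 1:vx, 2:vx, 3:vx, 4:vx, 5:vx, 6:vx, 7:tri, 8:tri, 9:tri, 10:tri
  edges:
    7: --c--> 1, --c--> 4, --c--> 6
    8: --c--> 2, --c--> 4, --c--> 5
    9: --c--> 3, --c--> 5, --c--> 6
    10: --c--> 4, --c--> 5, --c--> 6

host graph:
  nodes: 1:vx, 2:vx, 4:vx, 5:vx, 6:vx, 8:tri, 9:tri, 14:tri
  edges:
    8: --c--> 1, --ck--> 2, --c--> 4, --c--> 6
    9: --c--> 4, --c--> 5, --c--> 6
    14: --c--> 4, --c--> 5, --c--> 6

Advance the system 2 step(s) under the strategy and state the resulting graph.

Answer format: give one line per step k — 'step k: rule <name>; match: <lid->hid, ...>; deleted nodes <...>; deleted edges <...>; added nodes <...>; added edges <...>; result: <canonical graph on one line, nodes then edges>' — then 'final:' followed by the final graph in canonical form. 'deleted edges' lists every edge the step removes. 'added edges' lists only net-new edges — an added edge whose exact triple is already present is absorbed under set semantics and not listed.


step 1: rule r1; match: 0->9, 1->4, 2->5, 3->6; deleted nodes 9; deleted edges (9,4,c); (9,5,c); (9,6,c); added nodes 15, 16, 17, 18, 19, 20, 21; added edges (18,4,c); (18,15,c); (18,17,c); (19,5,c); (19,15,c); (19,16,c); (20,6,c); (20,16,c); (20,17,c); (21,15,c); (21,16,c); (21,17,c); result: nodes: 1:vx, 2:vx, 4:vx, 5:vx, 6:vx, 8:tri, 14:tri, 15:vx, 16:vx, 17:vx, 18:tri, 19:tri, 20:tri, 21:tri edges: (8,1,c); (8,2,ck); (8,4,c); (8,6,c); (14,4,c); (14,5,c); (14,6,c); (18,4,c); (18,15,c); (18,17,c); (19,5,c); (19,15,c); (19,16,c); (20,6,c); (20,16,c); (20,17,c); (21,15,c); (21,16,c); (21,17,c)
step 2: rule r1; match: 0->14, 1->4, 2->5, 3->6; deleted nodes 14; deleted edges (14,4,c); (14,5,c); (14,6,c); added nodes 22, 23, 24, 25, 26, 27, 28; added edges (25,4,c); (25,22,c); (25,24,c); (26,5,c); (26,22,c); (26,23,c); (27,6,c); (27,23,c); (27,24,c); (28,22,c); (28,23,c); (28,24,c); result: nodes: 1:vx, 2:vx, 4:vx, 5:vx, 6:vx, 8:tri, 15:vx, 16:vx, 17:vx, 18:tri, 19:tri, 20:tri, 21:tri, 22:vx, 23:vx, 24:vx, 25:tri, 26:tri, 27:tri, 28:tri edges: (8,1,c); (8,2,ck); (8,4,c); (8,6,c); (18,4,c); (18,15,c); (18,17,c); (19,5,c); (19,15,c); (19,16,c); (20,6,c); (20,16,c); (20,17,c); (21,15,c); (21,16,c); (21,17,c); (25,4,c); (25,22,c); (25,24,c); (26,5,c); (26,22,c); (26,23,c); (27,6,c); (27,23,c); (27,24,c); (28,22,c); (28,23,c); (28,24,c)
final:
nodes: 1:vx, 2:vx, 4:vx, 5:vx, 6:vx, 8:tri, 15:vx, 16:vx, 17:vx, 18:tri, 19:tri, 20:tri, 21:tri, 22:vx, 23:vx, 24:vx, 25:tri, 26:tri, 27:tri, 28:tri
edges: (8,1,c); (8,2,ck); (8,4,c); (8,6,c); (18,4,c); (18,15,c); (18,17,c); (19,5,c); (19,15,c); (19,16,c); (20,6,c); (20,16,c); (20,17,c); (21,15,c); (21,16,c); (21,17,c); (25,4,c); (25,22,c); (25,24,c); (26,5,c); (26,22,c); (26,23,c); (27,6,c); (27,23,c); (27,24,c); (28,22,c); (28,23,c); (28,24,c)


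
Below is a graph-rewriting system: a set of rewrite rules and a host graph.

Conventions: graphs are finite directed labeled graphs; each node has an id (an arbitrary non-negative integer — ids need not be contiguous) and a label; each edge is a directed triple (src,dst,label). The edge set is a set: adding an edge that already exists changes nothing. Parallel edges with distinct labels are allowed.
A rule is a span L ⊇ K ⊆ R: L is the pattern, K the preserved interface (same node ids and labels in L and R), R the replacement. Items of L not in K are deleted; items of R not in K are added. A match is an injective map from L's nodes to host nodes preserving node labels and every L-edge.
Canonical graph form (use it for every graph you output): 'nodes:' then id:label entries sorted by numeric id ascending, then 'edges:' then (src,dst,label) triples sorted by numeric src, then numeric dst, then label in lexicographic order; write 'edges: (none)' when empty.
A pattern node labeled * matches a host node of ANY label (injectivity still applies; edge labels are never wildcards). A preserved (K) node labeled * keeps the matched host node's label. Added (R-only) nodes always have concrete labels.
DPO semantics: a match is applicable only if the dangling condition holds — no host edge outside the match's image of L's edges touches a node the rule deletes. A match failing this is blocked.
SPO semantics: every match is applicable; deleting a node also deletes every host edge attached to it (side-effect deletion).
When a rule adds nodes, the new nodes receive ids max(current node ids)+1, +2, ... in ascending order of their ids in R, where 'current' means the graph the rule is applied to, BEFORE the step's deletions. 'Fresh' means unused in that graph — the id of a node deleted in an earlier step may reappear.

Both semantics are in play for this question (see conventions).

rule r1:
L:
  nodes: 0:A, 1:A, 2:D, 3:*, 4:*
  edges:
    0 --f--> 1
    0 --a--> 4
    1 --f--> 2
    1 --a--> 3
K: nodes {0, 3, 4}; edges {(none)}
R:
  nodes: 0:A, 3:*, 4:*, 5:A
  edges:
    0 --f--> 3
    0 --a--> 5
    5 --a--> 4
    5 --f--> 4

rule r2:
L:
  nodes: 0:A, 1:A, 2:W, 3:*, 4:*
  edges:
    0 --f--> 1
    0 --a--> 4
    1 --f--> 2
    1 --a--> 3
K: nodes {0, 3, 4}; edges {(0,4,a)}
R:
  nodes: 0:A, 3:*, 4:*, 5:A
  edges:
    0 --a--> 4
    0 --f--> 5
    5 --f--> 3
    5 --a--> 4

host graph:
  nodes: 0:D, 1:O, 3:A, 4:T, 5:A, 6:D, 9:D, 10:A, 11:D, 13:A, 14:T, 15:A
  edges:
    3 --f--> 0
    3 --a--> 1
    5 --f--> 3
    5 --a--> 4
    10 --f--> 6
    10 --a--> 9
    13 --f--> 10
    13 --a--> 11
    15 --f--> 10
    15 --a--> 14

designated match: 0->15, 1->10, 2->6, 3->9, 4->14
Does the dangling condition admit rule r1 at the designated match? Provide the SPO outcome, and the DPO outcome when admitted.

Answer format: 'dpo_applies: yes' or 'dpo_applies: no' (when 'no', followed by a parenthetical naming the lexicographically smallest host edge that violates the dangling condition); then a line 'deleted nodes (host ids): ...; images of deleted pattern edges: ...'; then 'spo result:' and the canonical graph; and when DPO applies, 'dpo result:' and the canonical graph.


dpo_applies: no
(the rule deletes node 10, which keeps host edge (13,10,f) outside the match image — the dangling condition fails, DPO blocks; SPO proceeds and side-deletes such edges)
deleted nodes (host ids): 6, 10; images of deleted pattern edges: (10,6,f); (10,9,a); (15,10,f); (15,14,a)
spo result:
nodes: 0:D, 1:O, 3:A, 4:T, 5:A, 9:D, 11:D, 13:A, 14:T, 15:A, 16:A
edges: (3,0,f); (3,1,a); (5,3,f); (5,4,a); (13,11,a); (15,9,f); (15,16,a); (16,14,a); (16,14,f)


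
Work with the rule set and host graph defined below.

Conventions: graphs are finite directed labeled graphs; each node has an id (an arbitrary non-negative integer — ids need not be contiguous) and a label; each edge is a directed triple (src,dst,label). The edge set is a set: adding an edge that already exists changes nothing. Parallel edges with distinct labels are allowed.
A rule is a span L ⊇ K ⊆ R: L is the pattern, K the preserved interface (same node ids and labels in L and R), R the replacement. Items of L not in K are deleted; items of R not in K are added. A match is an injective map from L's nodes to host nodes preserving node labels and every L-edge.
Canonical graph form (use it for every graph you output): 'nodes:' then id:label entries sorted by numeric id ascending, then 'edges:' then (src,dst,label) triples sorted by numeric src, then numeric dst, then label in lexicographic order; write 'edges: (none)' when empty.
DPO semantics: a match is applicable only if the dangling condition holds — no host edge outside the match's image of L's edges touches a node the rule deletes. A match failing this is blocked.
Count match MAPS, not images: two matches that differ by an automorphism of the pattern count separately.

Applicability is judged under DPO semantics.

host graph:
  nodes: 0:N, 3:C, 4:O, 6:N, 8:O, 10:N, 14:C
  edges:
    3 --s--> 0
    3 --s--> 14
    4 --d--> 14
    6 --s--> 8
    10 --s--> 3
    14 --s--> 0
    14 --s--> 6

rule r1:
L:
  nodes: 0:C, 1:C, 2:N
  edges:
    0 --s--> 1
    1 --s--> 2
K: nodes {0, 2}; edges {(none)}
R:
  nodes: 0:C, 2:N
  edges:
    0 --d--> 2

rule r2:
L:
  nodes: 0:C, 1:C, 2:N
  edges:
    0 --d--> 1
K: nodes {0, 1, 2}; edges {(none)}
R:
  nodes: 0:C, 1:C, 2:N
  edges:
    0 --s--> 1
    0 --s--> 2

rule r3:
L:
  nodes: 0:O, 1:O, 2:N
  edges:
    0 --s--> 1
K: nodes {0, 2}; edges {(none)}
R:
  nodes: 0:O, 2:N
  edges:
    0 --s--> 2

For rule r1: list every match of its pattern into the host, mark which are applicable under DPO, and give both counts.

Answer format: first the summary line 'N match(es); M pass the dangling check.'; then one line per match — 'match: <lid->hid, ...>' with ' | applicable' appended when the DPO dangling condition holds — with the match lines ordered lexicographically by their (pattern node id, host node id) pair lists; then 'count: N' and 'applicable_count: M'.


2 match(es); 0 pass the dangling check.
match: 0->3, 1->14, 2->0
match: 0->3, 1->14, 2->6
count: 2
applicable_count: 0


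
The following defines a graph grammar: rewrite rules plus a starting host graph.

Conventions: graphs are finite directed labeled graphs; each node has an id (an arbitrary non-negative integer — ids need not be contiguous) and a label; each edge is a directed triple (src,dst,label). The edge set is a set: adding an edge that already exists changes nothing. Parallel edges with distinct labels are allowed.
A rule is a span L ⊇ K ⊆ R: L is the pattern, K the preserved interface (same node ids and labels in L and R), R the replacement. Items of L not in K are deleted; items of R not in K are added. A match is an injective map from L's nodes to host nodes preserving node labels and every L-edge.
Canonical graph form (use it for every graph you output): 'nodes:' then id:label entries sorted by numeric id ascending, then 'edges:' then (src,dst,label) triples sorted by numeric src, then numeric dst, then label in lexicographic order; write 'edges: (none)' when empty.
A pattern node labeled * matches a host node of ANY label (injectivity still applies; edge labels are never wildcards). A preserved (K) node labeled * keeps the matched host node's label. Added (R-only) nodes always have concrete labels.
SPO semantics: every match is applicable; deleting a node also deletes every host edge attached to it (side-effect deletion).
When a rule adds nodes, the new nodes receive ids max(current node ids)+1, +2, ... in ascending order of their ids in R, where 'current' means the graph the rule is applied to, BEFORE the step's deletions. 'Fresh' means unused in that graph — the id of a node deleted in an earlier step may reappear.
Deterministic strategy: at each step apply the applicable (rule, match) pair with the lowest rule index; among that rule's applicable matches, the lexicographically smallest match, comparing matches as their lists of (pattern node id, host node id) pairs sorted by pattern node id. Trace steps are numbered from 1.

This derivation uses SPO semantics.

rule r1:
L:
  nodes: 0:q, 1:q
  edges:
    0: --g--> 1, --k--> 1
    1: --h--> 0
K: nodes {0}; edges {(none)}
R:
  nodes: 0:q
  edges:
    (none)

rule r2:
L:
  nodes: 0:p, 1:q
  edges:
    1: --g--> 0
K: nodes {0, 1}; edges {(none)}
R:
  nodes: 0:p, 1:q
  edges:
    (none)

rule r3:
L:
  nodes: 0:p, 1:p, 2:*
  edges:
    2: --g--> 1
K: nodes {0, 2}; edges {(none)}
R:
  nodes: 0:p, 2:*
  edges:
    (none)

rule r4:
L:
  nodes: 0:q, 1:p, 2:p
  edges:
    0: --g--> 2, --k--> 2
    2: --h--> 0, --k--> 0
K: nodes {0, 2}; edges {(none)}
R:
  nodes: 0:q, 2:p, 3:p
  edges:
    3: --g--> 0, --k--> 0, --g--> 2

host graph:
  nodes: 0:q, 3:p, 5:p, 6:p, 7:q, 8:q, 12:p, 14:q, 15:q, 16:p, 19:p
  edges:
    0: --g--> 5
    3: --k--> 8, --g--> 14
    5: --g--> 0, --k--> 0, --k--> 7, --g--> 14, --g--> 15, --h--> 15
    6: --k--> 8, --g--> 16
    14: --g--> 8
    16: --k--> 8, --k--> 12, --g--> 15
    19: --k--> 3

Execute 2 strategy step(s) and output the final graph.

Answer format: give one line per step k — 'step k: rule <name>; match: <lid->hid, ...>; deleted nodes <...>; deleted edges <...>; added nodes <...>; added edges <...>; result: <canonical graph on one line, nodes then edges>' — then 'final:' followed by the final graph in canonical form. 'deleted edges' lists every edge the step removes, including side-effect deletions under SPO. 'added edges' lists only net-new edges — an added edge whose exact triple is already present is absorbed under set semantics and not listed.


step 1: rule r2; match: 0->5, 1->0; deleted nodes (none); deleted edges (0,5,g); added nodes (none); added edges (none); result: nodes: 0:q, 3:p, 5:p, 6:p, 7:q, 8:q, 12:p, 14:q, 15:q, 16:p, 19:p edges: (3,8,k); (3,14,g); (5,0,g); (5,0,k); (5,7,k); (5,14,g); (5,15,g); (5,15,h); (6,8,k); (6,16,g); (14,8,g); (16,8,k); (16,12,k); (16,15,g); (19,3,k)
step 2: rule r3; match: 0->3, 1->16, 2->6; deleted nodes 16; deleted edges (6,16,g); (16,8,k); (16,12,k); (16,15,g); added nodes (none); added edges (none); result: nodes: 0:q, 3:p, 5:p, 6:p, 7:q, 8:q, 12:p, 14:q, 15:q, 19:p edges: (3,8,k); (3,14,g); (5,0,g); (5,0,k); (5,7,k); (5,14,g); (5,15,g); (5,15,h); (6,8,k); (14,8,g); (19,3,k)
final:
nodes: 0:q, 3:p, 5:p, 6:p, 7:q, 8:q, 12:p, 14:q, 15:q, 19:p
edges: (3,8,k); (3,14,g); (5,0,g); (5,0,k); (5,7,k); (5,14,g); (5,15,g); (5,15,h); (6,8,k); (14,8,g); (19,3,k)


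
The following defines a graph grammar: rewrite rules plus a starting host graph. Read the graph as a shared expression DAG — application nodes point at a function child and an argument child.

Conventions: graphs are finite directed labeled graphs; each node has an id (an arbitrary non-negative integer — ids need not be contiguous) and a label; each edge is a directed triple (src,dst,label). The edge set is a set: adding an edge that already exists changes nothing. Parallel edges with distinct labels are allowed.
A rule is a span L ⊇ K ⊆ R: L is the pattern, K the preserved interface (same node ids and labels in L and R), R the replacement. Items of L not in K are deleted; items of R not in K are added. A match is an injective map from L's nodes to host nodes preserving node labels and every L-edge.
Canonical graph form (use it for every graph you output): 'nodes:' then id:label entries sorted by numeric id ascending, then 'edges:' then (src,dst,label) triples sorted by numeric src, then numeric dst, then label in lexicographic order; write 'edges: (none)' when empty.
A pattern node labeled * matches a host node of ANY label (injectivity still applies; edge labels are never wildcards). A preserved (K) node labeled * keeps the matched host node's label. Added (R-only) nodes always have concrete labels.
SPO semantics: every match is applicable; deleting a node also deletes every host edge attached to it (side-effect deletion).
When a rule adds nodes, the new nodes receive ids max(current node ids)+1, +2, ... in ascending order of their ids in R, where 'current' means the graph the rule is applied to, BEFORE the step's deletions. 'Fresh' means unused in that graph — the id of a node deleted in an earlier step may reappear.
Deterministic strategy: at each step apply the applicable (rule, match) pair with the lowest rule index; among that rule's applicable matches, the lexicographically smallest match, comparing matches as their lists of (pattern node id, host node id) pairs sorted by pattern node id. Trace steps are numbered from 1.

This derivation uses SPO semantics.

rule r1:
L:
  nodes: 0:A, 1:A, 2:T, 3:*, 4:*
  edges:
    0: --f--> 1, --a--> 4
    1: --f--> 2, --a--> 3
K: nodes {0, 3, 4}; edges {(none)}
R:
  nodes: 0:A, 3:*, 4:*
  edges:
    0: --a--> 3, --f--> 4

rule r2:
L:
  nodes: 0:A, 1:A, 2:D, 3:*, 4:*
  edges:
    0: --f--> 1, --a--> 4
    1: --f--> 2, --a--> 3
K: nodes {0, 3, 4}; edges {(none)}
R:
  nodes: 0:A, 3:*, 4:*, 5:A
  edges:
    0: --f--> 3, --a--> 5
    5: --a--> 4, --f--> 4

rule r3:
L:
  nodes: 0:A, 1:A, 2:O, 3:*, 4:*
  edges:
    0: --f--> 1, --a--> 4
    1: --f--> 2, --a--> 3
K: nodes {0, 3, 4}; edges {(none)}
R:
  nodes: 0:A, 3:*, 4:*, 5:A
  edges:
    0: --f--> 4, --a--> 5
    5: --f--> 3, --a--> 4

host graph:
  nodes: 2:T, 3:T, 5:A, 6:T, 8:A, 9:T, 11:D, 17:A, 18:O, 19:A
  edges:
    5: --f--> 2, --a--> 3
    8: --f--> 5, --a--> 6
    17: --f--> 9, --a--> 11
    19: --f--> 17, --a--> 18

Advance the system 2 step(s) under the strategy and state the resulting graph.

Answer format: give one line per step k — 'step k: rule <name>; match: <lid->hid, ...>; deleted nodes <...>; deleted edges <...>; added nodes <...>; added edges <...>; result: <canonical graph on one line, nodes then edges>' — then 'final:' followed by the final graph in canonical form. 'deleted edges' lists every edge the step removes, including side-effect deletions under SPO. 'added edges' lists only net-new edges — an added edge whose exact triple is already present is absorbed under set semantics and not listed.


step 1: rule r1; match: 0->8, 1->5, 2->2, 3->3, 4->6; deleted nodes 2, 5; deleted edges (5,2,f); (5,3,a); (8,5,f); (8,6,a); added nodes (none); added edges (8,3,a); (8,6,f); result: nodes: 3:T, 6:T, 8:A, 9:T, 11:D, 17:A, 18:O, 19:A edges: (8,3,a); (8,6,f); (17,9,f); (17,11,a); (19,17,f); (19,18,a)
step 2: rule r1; match: 0->19, 1->17, 2->9, 3->11, 4->18; deleted nodes 9, 17; deleted edges (17,9,f); (17,11,a); (19,17,f); (19,18,a); added nodes (none); added edges (19,11,a); (19,18,f); result: nodes: 3:T, 6:T, 8:A, 11:D, 18:O, 19:A edges: (8,3,a); (8,6,f); (19,11,a); (19,18,f)
final:
nodes: 3:T, 6:T, 8:A, 11:D, 18:O, 19:A
edges: (8,3,a); (8,6,f); (19,11,a); (19,18,f)


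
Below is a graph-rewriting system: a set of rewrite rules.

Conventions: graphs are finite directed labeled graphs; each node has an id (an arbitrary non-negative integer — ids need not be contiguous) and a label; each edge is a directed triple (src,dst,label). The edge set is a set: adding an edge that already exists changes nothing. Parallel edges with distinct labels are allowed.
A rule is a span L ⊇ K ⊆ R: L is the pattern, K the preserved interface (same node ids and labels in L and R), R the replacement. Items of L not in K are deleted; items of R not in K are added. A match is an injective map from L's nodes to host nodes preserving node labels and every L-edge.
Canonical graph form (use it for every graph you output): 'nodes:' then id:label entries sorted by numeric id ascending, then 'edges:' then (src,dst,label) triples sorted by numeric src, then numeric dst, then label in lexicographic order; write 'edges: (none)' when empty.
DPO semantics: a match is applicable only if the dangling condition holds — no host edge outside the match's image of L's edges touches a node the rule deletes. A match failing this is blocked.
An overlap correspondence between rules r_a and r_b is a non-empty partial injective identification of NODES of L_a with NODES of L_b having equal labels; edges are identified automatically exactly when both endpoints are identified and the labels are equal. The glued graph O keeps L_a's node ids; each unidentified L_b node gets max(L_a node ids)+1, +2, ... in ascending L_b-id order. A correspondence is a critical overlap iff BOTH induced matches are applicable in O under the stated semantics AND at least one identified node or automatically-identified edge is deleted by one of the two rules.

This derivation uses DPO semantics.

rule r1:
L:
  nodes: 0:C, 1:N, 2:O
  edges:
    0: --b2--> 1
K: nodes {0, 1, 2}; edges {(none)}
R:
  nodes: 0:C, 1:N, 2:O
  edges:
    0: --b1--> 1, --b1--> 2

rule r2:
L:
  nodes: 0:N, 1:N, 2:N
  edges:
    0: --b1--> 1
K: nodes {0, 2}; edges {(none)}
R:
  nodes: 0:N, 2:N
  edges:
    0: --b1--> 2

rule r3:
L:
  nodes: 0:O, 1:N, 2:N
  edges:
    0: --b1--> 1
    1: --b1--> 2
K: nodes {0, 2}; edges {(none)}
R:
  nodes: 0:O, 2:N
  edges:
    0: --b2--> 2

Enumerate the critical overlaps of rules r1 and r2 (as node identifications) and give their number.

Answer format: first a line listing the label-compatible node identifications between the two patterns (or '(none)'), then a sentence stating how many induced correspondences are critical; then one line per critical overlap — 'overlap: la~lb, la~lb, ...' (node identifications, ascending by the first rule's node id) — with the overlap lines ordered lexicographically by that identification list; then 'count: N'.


label-compatible node identifications between L(r1) and L(r2): 1~0, 1~1, 1~2
0 of the induced correspondences are critical overlaps of r1 and r2.
count: 0


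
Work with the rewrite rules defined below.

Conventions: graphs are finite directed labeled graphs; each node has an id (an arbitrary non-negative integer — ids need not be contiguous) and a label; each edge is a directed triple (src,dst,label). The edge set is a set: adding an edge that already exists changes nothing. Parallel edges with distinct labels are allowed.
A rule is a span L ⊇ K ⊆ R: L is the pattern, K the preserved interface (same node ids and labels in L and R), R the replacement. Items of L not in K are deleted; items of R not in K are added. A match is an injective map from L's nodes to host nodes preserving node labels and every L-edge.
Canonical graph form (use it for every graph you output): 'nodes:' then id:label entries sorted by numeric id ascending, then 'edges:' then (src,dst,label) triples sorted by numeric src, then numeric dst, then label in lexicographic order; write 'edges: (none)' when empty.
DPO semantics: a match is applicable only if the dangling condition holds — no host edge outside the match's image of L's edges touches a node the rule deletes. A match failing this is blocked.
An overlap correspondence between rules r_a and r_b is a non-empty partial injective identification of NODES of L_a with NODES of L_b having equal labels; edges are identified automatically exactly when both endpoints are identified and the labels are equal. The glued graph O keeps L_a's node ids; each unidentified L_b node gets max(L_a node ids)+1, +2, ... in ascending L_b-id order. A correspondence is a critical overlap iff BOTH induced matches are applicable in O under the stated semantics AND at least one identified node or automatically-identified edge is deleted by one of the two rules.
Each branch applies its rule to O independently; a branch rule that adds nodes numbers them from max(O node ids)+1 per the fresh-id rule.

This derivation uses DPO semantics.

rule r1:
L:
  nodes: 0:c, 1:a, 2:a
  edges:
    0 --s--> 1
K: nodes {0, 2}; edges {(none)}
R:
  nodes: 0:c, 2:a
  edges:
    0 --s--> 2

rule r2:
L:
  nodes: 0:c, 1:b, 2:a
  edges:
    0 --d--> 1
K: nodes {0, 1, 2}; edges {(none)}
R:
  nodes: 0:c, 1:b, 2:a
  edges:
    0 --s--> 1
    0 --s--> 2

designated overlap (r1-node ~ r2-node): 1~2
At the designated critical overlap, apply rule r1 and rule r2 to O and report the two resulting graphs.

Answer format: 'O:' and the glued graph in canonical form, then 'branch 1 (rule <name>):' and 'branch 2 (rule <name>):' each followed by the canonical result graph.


O:
nodes: 0:c, 1:a, 2:a, 3:c, 4:b
edges: (0,1,s); (3,4,d)
branch 1 (rule r1):
nodes: 0:c, 2:a, 3:c, 4:b
edges: (0,2,s); (3,4,d)
branch 2 (rule r2):
nodes: 0:c, 1:a, 2:a, 3:c, 4:b
edges: (0,1,s); (3,1,s); (3,4,s)


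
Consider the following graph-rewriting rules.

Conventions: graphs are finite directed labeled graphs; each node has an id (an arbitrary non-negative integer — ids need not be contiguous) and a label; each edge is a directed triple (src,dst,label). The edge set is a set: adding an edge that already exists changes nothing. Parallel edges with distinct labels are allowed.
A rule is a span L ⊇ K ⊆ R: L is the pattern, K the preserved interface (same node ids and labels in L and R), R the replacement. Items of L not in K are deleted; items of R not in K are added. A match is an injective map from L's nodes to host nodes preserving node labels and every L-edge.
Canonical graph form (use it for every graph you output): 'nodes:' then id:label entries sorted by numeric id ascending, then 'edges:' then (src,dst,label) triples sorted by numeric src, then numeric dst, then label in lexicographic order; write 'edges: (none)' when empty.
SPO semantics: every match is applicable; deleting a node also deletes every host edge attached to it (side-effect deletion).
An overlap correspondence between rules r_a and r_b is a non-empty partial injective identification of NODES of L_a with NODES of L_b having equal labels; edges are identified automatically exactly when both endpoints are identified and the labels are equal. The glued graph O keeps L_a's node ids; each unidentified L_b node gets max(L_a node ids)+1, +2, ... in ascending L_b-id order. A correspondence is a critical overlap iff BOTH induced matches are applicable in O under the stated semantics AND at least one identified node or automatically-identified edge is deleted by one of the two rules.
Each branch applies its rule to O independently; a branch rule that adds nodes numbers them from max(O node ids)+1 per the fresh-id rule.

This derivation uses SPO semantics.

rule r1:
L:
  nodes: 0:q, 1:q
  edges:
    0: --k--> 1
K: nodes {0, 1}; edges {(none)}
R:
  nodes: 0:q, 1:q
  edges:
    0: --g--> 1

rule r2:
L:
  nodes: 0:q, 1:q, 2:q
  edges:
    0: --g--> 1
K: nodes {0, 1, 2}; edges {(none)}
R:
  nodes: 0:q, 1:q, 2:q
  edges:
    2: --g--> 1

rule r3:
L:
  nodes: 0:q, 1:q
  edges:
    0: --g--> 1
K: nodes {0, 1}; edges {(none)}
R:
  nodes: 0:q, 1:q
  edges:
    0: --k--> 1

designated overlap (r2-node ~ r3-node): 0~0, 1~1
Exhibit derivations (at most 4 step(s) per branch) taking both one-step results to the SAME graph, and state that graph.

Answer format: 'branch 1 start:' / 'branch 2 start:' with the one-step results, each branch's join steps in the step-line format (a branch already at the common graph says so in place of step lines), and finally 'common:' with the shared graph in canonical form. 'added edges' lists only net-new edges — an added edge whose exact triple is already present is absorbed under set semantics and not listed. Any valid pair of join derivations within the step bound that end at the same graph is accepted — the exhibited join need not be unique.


branch 1 start:
nodes: 0:q, 1:q, 2:q
edges: (2,1,g)
branch 2 start:
nodes: 0:q, 1:q, 2:q
edges: (0,1,k)
branch 1 step 1: rule r2; match: 0->2, 1->1, 2->0; deleted nodes (none); deleted edges (2,1,g); added nodes (none); added edges (0,1,g); result: nodes: 0:q, 1:q, 2:q edges: (0,1,g)
branch 2 step 1: rule r1; match: 0->0, 1->1; deleted nodes (none); deleted edges (0,1,k); added nodes (none); added edges (0,1,g); result: nodes: 0:q, 1:q, 2:q edges: (0,1,g)
common:
nodes: 0:q, 1:q, 2:q
edges: (0,1,g)


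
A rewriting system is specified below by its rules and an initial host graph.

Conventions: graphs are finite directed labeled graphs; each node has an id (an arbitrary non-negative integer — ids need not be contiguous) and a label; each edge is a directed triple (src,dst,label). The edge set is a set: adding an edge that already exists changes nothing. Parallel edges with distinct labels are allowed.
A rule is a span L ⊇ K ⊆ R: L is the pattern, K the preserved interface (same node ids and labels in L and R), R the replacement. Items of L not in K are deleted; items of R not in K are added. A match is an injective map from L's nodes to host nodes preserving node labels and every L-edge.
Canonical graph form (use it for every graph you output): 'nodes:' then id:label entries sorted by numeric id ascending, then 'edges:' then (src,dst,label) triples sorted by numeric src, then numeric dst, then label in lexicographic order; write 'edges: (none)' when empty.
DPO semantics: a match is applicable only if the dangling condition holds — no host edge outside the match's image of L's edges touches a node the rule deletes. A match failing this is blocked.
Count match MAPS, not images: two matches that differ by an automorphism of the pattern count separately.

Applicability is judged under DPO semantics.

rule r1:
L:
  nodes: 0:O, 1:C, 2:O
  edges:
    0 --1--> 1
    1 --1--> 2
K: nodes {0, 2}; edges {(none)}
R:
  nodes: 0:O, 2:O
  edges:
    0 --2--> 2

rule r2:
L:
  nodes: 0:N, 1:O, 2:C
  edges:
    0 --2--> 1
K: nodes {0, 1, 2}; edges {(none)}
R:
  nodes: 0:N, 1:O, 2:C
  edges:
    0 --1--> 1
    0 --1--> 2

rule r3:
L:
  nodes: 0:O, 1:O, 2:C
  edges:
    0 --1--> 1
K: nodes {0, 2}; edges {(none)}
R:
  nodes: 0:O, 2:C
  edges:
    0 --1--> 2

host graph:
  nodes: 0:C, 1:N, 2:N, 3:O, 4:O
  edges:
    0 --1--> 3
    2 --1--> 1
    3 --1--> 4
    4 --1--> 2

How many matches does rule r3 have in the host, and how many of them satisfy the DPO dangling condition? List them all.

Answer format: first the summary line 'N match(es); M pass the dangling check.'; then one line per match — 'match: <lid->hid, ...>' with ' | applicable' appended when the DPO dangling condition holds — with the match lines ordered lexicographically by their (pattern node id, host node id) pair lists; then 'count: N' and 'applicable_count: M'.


1 match(es); 0 pass the dangling check.
match: 0->3, 1->4, 2->0
count: 1
applicable_count: 0


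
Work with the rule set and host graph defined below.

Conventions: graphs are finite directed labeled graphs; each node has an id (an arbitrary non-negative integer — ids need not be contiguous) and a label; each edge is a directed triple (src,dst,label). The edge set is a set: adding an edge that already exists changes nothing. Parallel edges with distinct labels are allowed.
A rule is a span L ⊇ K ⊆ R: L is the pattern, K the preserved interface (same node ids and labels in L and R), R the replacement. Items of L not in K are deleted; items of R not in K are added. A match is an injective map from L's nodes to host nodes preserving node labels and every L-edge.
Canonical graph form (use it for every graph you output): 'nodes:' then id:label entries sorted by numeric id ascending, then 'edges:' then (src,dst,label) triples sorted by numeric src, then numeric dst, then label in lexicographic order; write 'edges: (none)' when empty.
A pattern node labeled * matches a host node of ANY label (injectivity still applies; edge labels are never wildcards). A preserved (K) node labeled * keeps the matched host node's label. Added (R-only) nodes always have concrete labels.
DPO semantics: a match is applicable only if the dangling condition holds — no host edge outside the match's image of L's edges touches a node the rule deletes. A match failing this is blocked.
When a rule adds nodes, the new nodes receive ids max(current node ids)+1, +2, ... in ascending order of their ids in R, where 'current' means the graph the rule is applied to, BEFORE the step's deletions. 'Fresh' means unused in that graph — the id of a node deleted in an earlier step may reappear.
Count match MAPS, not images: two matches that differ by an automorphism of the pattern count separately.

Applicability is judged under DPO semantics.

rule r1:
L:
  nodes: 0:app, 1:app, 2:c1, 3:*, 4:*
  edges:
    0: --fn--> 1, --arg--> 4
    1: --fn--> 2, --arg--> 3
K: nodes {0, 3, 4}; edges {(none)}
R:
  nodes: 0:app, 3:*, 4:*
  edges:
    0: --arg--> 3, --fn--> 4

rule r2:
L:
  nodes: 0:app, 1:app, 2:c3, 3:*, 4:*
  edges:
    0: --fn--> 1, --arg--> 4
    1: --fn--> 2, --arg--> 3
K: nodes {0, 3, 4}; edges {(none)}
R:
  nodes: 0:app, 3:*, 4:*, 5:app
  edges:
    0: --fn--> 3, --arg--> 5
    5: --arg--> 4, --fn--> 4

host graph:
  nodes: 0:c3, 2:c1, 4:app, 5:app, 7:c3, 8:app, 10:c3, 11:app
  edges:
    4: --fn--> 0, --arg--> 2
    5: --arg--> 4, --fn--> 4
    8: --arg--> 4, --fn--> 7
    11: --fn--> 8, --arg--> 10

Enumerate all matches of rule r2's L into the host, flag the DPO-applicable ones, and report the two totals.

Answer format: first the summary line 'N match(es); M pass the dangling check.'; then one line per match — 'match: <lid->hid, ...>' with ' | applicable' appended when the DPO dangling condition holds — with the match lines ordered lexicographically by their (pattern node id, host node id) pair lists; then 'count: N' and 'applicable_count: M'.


1 match(es); 1 pass the dangling check.
match: 0->11, 1->8, 2->7, 3->4, 4->10 | applicable
count: 1
applicable_count: 1
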